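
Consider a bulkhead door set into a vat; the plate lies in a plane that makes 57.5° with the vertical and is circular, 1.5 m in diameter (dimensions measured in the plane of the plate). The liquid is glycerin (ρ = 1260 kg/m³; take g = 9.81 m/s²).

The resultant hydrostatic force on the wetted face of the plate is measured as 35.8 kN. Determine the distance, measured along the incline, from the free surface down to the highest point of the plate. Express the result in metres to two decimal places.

y_top ≈ 2.30 m

γ = ρg = 1260 × 9.81 / 1000 = 12.3606 kN/m³.
A = π(0.75)² = 1.76715 m².
From F = γ·h_c·A, the centroid depth is h_c = 35.8/(12.3606 × 1.76715) = 1.63897 m.
The plate makes 57.5° with the vertical, i.e. θ = 90° − 57.5° = 32.5° to the horizontal. Measuring y along the incline from the free-surface line, vertical depth h = y·sinθ with sinθ = 0.537300.
Along the incline, y_c = h_c/sinθ = 1.63897/0.537300 = 3.05038 m.
The centroid is at the centre, 0.75 m below the top of the plate, so the highest point sits at y_top = 3.05038 − 0.75 = 2.30038 m along the incline.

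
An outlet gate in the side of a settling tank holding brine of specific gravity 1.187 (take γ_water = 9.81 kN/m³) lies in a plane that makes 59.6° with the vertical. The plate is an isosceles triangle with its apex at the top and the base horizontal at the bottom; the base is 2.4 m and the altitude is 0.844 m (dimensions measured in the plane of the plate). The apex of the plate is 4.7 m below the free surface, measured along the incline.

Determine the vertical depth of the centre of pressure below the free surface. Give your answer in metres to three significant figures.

h_p = 2.67 m

γ = 1.187 × 9.81 = 11.64447 kN/m³.
The plate makes 59.6° with the vertical, i.e. θ = 90° − 59.6° = 30.4° to the horizontal. Measuring y along the incline from the free-surface line, vertical depth h = y·sinθ with sinθ = 0.506034.
With the apex up, the centroid sits 2h/3 = 2 × 0.844/3 = 0.562667 m below the apex, so y_c = 4.7 + 0.562667 = 5.26267 m and h_c = 5.26267 × 0.506034 = 2.66309 m.
A = ½ × 2.4 × 0.844 = 1.0128 m².
Resultant F = γ·h_c·A = 11.64447 × 2.66309 × 1.0128 = 31.4072 kN.
I_c = b·h³/36 = 2.4 × 0.844³/36 = 0.0400808 m⁴.
Centre of pressure: y_p = y_c + I_c/(y_c·A) = 5.26267 + 0.0400808/(5.26267 × 1.0128) = 5.26267 + 0.0075198 = 5.27019 m along the plane.
Vertically, h_p = y_p·sinθ = 5.27019 × 0.506034 = 2.6669 m.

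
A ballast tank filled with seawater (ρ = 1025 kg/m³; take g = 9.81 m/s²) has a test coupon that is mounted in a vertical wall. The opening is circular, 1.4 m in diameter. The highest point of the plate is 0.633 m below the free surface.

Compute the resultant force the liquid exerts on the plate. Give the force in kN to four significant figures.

F ≈ 20.63 kN

γ = ρg = 1025 × 9.81 / 1000 = 10.05525 kN/m³.
The centroid is at the centre, 0.7 m below the top of the plate, so the centroid depth is h_c = 0.633 + 0.7 = 1.333 m.
A = π(0.7)² = 1.53938 m².
Resultant F = γ·h_c·A = 10.05525 × 1.333 × 1.53938 = 20.6333 kN.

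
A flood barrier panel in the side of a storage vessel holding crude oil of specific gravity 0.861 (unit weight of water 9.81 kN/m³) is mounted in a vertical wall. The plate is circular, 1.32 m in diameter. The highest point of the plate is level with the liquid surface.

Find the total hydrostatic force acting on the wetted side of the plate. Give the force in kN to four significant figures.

F ≈ 7.629 kN

γ = 0.861 × 9.81 = 8.44641 kN/m³.
The centroid is at the centre, 0.66 m below the top of the plate, so the centroid depth is h_c = 0.66 m.
A = π(0.66)² = 1.36848 m².
Resultant F = γ·h_c·A = 8.44641 × 0.66 × 1.36848 = 7.62877 kN.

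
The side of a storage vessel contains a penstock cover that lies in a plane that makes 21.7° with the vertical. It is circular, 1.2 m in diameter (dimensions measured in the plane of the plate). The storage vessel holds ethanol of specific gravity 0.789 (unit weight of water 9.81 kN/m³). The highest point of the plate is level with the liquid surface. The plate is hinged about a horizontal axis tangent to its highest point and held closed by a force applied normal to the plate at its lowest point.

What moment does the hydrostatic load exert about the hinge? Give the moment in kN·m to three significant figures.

M ≈ 3.66 kN·m

γ = 0.789 × 9.81 = 7.74009 kN/m³.
The plate makes 21.7° with the vertical, i.e. θ = 90° − 21.7° = 68.3° to the horizontal. Measuring y along the incline from the free-surface line, vertical depth h = y·sinθ with sinθ = 0.929133.
The centroid is at the centre, 0.6 m below the top of the plate, so y_c = 0.6 m and h_c = 0.6 × 0.929133 = 0.55748 m.
A = π(0.6)² = 1.13097 m².
Resultant F = γ·h_c·A = 7.74009 × 0.55748 × 1.13097 = 4.88007 kN.
I_c = πr⁴/4 = π × 0.6⁴/4 = 0.101788 m⁴.
Centre of pressure: y_p = y_c + I_c/(y_c·A) = 0.6 + 0.101788/(0.6 × 1.13097) = 0.6 + 0.150001 = 0.750001 m along the plane.
The resultant acts 0.6 + 0.150001 = 0.750001 m (along the plate) below the hinge at the top edge, so the moment about the hinge is M = F × 0.750001 = 4.88007 × 0.750001 = 3.66006 kN·m.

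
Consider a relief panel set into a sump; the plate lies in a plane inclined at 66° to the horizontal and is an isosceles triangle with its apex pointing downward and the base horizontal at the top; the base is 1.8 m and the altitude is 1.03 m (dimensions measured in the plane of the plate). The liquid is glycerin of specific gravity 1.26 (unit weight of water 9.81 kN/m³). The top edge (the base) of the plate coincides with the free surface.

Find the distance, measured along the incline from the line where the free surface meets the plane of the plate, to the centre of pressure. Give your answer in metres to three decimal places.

y_p = 0.515 m

γ = 1.26 × 9.81 = 12.3606 kN/m³.
Let θ = 66° be the plate's angle to the horizontal; measure y along the incline from where the plane meets the free surface. Vertical depth h = y·sinθ with sinθ = 0.913545.
With the apex down, the centroid sits h/3 = 1.03/3 = 0.343333 m below the base (the top edge), so y_c = 0.343333 m and h_c = 0.343333 × 0.913545 = 0.31365 m.
A = ½ × 1.8 × 1.03 = 0.927 m².
Resultant F = γ·h_c·A = 12.3606 × 0.31365 × 0.927 = 3.59389 kN.
I_c = b·h³/36 = 1.8 × 1.03³/36 = 0.0546364 m⁴.
Centre of pressure: y_p = y_c + I_c/(y_c·A) = 0.343333 + 0.0546364/(0.343333 × 0.927) = 0.343333 + 0.171667 = 0.515 m along the plane.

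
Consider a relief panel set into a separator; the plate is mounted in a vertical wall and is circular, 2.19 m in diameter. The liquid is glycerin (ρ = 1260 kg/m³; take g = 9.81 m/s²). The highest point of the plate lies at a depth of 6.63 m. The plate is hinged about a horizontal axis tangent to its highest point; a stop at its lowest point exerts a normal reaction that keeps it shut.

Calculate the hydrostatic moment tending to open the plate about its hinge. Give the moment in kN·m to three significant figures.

M ≈ 408 kN·m

γ = ρg = 1260 × 9.81 / 1000 = 12.3606 kN/m³.
The centroid is at the centre, 1.095 m below the top of the plate, so the centroid depth is h_c = 6.63 + 1.095 = 7.725 m.
A = π(1.095)² = 3.76685 m².
Resultant F = γ·h_c·A = 12.3606 × 7.725 × 3.76685 = 359.68 kN.
I_c = πr⁴/4 = π × 1.095⁴/4 = 1.12914 m⁴.
Centre of pressure: y_p = y_c + I_c/(y_c·A) = 7.725 + 1.12914/(7.725 × 3.76685) = 7.725 + 0.0388035 = 7.7638 m along the plane.
The resultant acts 1.095 + 0.0388035 = 1.1338 m (along the plate) below the hinge at the top edge, so the moment about the hinge is M = F × 1.1338 = 359.68 × 1.1338 = 407.805 kN·m.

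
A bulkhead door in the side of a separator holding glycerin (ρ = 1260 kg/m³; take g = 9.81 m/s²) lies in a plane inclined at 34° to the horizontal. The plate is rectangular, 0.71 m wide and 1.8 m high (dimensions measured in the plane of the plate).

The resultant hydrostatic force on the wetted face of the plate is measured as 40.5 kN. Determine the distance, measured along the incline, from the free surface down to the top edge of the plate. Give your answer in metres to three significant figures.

γ = ρg = 1260 × 9.81 / 1000 = 12.3606 kN/m³.
A = 0.71 × 1.8 = 1.278 m².
From F = γ·h_c·A, the centroid depth is h_c = 40.5/(12.3606 × 1.278) = 2.5638 m.
Let θ = 34° be the plate's angle to the horizontal; measure y along the incline from where the plane meets the free surface. Vertical depth h = y·sinθ with sinθ = 0.559193.
Along the incline, y_c = h_c/sinθ = 2.5638/0.559193 = 4.58482 m.
The centroid lies 1.8/2 = 0.9 m below the top edge, so the top edge sits at y_top = 4.58482 − 0.9 = 3.68482 m along the incline.

y_top ≈ 3.68 m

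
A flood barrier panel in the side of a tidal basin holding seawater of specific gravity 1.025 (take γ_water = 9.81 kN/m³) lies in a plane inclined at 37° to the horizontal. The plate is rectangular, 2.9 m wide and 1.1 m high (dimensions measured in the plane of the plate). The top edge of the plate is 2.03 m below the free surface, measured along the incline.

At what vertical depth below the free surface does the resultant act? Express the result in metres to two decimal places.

h_p = 1.58 m

γ = 1.025 × 9.81 = 10.05525 kN/m³.
Let θ = 37° be the plate's angle to the horizontal; measure y along the incline from where the plane meets the free surface. Vertical depth h = y·sinθ with sinθ = 0.601815.
The centroid lies 1.1/2 = 0.55 m below the top edge, so y_c = 2.03 + 0.55 = 2.58 m and h_c = 2.58 × 0.601815 = 1.55268 m.
A = 2.9 × 1.1 = 3.19 m².
Resultant F = γ·h_c·A = 10.05525 × 1.55268 × 3.19 = 49.8041 kN.
I_c = b·h³/12 = 2.9 × 1.1³/12 = 0.321658 m⁴.
Centre of pressure: y_p = y_c + I_c/(y_c·A) = 2.58 + 0.321658/(2.58 × 3.19) = 2.58 + 0.0390826 = 2.61908 m along the plane.
Vertically, h_p = y_p·sinθ = 2.61908 × 0.601815 = 1.5762 m.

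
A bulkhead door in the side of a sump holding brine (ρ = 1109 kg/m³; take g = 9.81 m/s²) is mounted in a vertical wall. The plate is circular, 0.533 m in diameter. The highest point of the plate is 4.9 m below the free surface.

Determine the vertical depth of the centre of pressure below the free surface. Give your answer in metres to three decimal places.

γ = ρg = 1109 × 9.81 / 1000 = 10.87929 kN/m³.
The centroid is at the centre, 0.2665 m below the top of the plate, so the centroid depth is h_c = 4.9 + 0.2665 = 5.1665 m.
A = π(0.2665)² = 0.223123 m².
Resultant F = γ·h_c·A = 10.87929 × 5.1665 × 0.223123 = 12.5413 kN.
I_c = πr⁴/4 = π × 0.2665⁴/4 = 0.00396167 m⁴.
Centre of pressure: y_p = y_c + I_c/(y_c·A) = 5.1665 + 0.00396167/(5.1665 × 0.223123) = 5.1665 + 0.00343667 = 5.16994 m along the plane.

h_p = 5.170 m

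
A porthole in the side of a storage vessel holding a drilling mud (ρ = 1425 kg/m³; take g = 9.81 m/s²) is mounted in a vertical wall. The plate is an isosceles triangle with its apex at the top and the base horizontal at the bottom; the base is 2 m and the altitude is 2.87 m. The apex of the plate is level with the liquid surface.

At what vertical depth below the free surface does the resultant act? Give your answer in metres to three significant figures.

γ = ρg = 1425 × 9.81 / 1000 = 13.97925 kN/m³.
With the apex up, the centroid sits 2h/3 = 2 × 2.87/3 = 1.91333 m below the apex, so the centroid depth is h_c = 1.91333 m.
A = ½ × 2 × 2.87 = 2.87 m².
Resultant F = γ·h_c·A = 13.97925 × 1.91333 × 2.87 = 76.7637 kN.
I_c = b·h³/36 = 2 × 2.87³/36 = 1.31333 m⁴.
Centre of pressure: y_p = y_c + I_c/(y_c·A) = 1.91333 + 1.31333/(1.91333 × 2.87) = 1.91333 + 0.239167 = 2.1525 m along the plane.

h_p = 2.15 m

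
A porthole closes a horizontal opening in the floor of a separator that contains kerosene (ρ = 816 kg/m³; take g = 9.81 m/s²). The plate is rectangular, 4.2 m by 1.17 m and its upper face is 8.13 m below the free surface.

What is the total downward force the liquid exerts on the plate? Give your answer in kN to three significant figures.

γ = ρg = 816 × 9.81 / 1000 = 8.00496 kN/m³.
The plate is horizontal, so pressure is uniform at p = γ·h = 8.00496 × 8.13 = 65.0803 kN/m².
A = 4.2 × 1.17 = 4.914 m².
F = p·A = 65.0803 × 4.914 = 319.805 kN.

F ≈ 320 kN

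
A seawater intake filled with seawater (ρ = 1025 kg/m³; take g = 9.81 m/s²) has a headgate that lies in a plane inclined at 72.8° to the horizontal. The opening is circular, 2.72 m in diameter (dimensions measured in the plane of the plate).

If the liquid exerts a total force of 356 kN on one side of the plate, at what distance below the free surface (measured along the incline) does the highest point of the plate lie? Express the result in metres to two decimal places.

y_top ≈ 5.02 m

γ = ρg = 1025 × 9.81 / 1000 = 10.05525 kN/m³.
A = π(1.36)² = 5.81069 m².
From F = γ·h_c·A, the centroid depth is h_c = 356/(10.05525 × 5.81069) = 6.09298 m.
Let θ = 72.8° be the plate's angle to the horizontal; measure y along the incline from where the plane meets the free surface. Vertical depth h = y·sinθ with sinθ = 0.955278.
Along the incline, y_c = h_c/sinθ = 6.09298/0.955278 = 6.37823 m.
The centroid is at the centre, 1.36 m below the top of the plate, so the highest point sits at y_top = 6.37823 − 1.36 = 5.01823 m along the incline.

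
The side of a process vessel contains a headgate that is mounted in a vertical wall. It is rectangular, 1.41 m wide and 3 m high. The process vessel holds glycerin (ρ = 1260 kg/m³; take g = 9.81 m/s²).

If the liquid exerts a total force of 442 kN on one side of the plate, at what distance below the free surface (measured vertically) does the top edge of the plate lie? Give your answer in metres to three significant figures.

γ = ρg = 1260 × 9.81 / 1000 = 12.3606 kN/m³.
A = 1.41 × 3 = 4.23 m².
From F = γ·h_c·A, the centroid depth is h_c = 442/(12.3606 × 4.23) = 8.45361 m.
The centroid lies 3/2 = 1.5 m below the top edge, so the top edge sits at h_top = 8.45361 − 1.5 = 6.95361 m below the surface.

d_top ≈ 6.95 m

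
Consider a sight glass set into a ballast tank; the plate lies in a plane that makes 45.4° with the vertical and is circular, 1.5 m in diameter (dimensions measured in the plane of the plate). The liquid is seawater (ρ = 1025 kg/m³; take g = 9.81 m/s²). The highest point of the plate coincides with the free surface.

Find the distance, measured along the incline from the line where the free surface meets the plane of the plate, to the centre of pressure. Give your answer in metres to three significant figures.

γ = ρg = 1025 × 9.81 / 1000 = 10.05525 kN/m³.
The plate makes 45.4° with the vertical, i.e. θ = 90° − 45.4° = 44.6° to the horizontal. Measuring y along the incline from the free-surface line, vertical depth h = y·sinθ with sinθ = 0.702153.
The centroid is at the centre, 0.75 m below the top of the plate, so y_c = 0.75 m and h_c = 0.75 × 0.702153 = 0.526615 m.
A = π(0.75)² = 1.76715 m².
Resultant F = γ·h_c·A = 10.05525 × 0.526615 × 1.76715 = 9.35749 kN.
I_c = πr⁴/4 = π × 0.75⁴/4 = 0.248505 m⁴.
Centre of pressure: y_p = y_c + I_c/(y_c·A) = 0.75 + 0.248505/(0.75 × 1.76715) = 0.75 + 0.1875 = 0.9375 m along the plane.

y_p = 0.938 m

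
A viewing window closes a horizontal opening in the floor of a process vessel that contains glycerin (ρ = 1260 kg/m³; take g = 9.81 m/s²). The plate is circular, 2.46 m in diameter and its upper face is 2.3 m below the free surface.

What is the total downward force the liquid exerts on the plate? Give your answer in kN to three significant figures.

F ≈ 135 kN

γ = ρg = 1260 × 9.81 / 1000 = 12.3606 kN/m³.
The plate is horizontal, so pressure is uniform at p = γ·h = 12.3606 × 2.3 = 28.4294 kN/m².
A = π(1.23)² = 4.75292 m².
F = p·A = 28.4294 × 4.75292 = 135.123 kN.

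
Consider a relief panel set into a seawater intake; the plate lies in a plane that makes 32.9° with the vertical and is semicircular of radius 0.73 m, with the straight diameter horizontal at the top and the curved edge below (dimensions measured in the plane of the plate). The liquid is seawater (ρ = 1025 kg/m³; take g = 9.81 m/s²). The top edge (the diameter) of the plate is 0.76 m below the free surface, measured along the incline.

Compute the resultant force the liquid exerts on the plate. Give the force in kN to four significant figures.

γ = ρg = 1025 × 9.81 / 1000 = 10.05525 kN/m³.
The plate makes 32.9° with the vertical, i.e. θ = 90° − 32.9° = 57.1° to the horizontal. Measuring y along the incline from the free-surface line, vertical depth h = y·sinθ with sinθ = 0.839620.
The centroid of a semicircle lies 4r/(3π) = 0.309822 m from the diameter, here below the top edge, so y_c = 0.76 + 0.309822 = 1.06982 m and h_c = 1.06982 × 0.839620 = 0.898242 m.
A = πr²/2 = π × 0.73²/2 = 0.837077 m².
Resultant F = γ·h_c·A = 10.05525 × 0.898242 × 0.837077 = 7.56052 kN.

F ≈ 7.561 kN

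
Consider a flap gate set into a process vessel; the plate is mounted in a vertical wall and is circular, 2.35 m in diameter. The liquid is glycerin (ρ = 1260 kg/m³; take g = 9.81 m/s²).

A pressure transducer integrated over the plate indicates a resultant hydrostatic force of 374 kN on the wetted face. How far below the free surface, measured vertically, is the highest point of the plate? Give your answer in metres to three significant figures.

γ = ρg = 1260 × 9.81 / 1000 = 12.3606 kN/m³.
A = π(1.175)² = 4.33736 m².
From F = γ·h_c·A, the centroid depth is h_c = 374/(12.3606 × 4.33736) = 6.976 m.
The centroid is at the centre, 1.175 m below the top of the plate, so the highest point sits at h_top = 6.976 − 1.175 = 5.801 m below the surface.

d_top ≈ 5.80 m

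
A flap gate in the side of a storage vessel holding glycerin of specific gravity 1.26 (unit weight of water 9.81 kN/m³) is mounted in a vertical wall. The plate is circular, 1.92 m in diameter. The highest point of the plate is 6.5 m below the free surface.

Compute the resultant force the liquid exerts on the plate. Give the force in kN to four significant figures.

F ≈ 267.0 kN

γ = 1.26 × 9.81 = 12.3606 kN/m³.
The centroid is at the centre, 0.96 m below the top of the plate, so the centroid depth is h_c = 6.5 + 0.96 = 7.46 m.
A = π(0.96)² = 2.89529 m².
Resultant F = γ·h_c·A = 12.3606 × 7.46 × 2.89529 = 266.975 kN.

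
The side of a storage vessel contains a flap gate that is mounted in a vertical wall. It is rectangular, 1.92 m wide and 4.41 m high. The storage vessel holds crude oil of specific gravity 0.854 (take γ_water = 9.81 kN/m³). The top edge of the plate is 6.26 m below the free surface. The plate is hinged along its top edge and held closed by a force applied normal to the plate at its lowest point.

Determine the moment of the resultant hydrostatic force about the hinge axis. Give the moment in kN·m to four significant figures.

γ = 0.854 × 9.81 = 8.37774 kN/m³.
The centroid lies 4.41/2 = 2.205 m below the top edge, so the centroid depth is h_c = 6.26 + 2.205 = 8.465 m.
A = 1.92 × 4.41 = 8.4672 m².
Resultant F = γ·h_c·A = 8.37774 × 8.465 × 8.4672 = 600.473 kN.
I_c = b·h³/12 = 1.92 × 4.41³/12 = 13.7226 m⁴.
Centre of pressure: y_p = y_c + I_c/(y_c·A) = 8.465 + 13.7226/(8.465 × 8.4672) = 8.465 + 0.191456 = 8.65646 m along the plane.
The resultant acts 2.205 + 0.191456 = 2.39646 m (along the plate) below the hinge at the top edge, so the moment about the hinge is M = F × 2.39646 = 600.473 × 2.39646 = 1439.01 kN·m.

M ≈ 1439 kN·m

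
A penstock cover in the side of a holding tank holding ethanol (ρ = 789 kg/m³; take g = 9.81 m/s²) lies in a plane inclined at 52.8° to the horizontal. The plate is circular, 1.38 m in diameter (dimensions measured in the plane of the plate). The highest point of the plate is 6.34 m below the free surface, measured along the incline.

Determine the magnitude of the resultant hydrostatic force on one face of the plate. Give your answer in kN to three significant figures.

F ≈ 64.8 kN

γ = ρg = 789 × 9.81 / 1000 = 7.74009 kN/m³.
Let θ = 52.8° be the plate's angle to the horizontal; measure y along the incline from where the plane meets the free surface. Vertical depth h = y·sinθ with sinθ = 0.796530.
The centroid is at the centre, 0.69 m below the top of the plate, so y_c = 6.34 + 0.69 = 7.03 m and h_c = 7.03 × 0.796530 = 5.59961 m.
A = π(0.69)² = 1.49571 m².
Resultant F = γ·h_c·A = 7.74009 × 5.59961 × 1.49571 = 64.8263 kN.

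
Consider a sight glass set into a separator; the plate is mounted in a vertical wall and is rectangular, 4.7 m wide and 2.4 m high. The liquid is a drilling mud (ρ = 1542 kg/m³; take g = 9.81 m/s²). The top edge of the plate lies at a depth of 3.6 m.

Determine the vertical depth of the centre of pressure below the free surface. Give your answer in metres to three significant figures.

h_p = 4.90 m

γ = ρg = 1542 × 9.81 / 1000 = 15.12702 kN/m³.
The centroid lies 2.4/2 = 1.2 m below the top edge, so the centroid depth is h_c = 3.6 + 1.2 = 4.8 m.
A = 4.7 × 2.4 = 11.28 m².
Resultant F = γ·h_c·A = 15.12702 × 4.8 × 11.28 = 819.037 kN.
I_c = b·h³/12 = 4.7 × 2.4³/12 = 5.4144 m⁴.
Centre of pressure: y_p = y_c + I_c/(y_c·A) = 4.8 + 5.4144/(4.8 × 11.28) = 4.8 + 0.1 = 4.9 m along the plane.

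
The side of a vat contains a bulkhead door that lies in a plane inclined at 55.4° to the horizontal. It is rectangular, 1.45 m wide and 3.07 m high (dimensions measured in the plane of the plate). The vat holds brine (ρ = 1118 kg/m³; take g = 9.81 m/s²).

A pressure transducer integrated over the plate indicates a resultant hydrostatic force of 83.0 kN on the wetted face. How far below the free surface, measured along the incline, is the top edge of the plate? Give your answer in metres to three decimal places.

γ = ρg = 1118 × 9.81 / 1000 = 10.96758 kN/m³.
A = 1.45 × 3.07 = 4.4515 m².
From F = γ·h_c·A, the centroid depth is h_c = 83.0/(10.96758 × 4.4515) = 1.70005 m.
Let θ = 55.4° be the plate's angle to the horizontal; measure y along the incline from where the plane meets the free surface. Vertical depth h = y·sinθ with sinθ = 0.823136.
Along the incline, y_c = h_c/sinθ = 1.70005/0.823136 = 2.06533 m.
The centroid lies 3.07/2 = 1.535 m below the top edge, so the top edge sits at y_top = 2.06533 − 1.535 = 0.53033 m along the incline.

y_top ≈ 0.530 m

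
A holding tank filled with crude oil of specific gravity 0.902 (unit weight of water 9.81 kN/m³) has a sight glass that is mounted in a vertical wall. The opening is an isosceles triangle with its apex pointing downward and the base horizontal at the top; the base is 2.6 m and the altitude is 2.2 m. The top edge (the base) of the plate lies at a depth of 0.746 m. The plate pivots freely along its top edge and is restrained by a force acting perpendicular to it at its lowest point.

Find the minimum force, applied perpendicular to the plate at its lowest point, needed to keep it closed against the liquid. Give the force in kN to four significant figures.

γ = 0.902 × 9.81 = 8.84862 kN/m³.
With the apex down, the centroid sits h/3 = 2.2/3 = 0.733333 m below the base (the top edge), so the centroid depth is h_c = 0.746 + 0.733333 = 1.47933 m.
A = ½ × 2.6 × 2.2 = 2.86 m².
Resultant F = γ·h_c·A = 8.84862 × 1.47933 × 2.86 = 37.4375 kN.
I_c = b·h³/36 = 2.6 × 2.2³/36 = 0.769022 m⁴.
Centre of pressure: y_p = y_c + I_c/(y_c·A) = 1.47933 + 0.769022/(1.47933 × 2.86) = 1.47933 + 0.181764 = 1.66109 m along the plane.
The resultant acts 0.733333 + 0.181764 = 0.915097 m (along the plate) below the hinge at the top edge, so the moment about the hinge is M = F × 0.915097 = 37.4375 × 0.915097 = 34.2589 kN·m.
A normal force at the bottom, 2.2 m from the hinge, must supply this moment: P = 34.2589/2.2 = 15.5722 kN.

P ≈ 15.57 kN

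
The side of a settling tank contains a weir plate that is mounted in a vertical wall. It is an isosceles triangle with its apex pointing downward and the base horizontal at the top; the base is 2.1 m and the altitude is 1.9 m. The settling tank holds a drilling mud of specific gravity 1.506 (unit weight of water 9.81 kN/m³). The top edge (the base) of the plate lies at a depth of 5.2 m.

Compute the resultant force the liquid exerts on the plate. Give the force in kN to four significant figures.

F ≈ 171.9 kN

γ = 1.506 × 9.81 = 14.77386 kN/m³.
With the apex down, the centroid sits h/3 = 1.9/3 = 0.633333 m below the base (the top edge), so the centroid depth is h_c = 5.2 + 0.633333 = 5.83333 m.
A = ½ × 2.1 × 1.9 = 1.995 m².
Resultant F = γ·h_c·A = 14.77386 × 5.83333 × 1.995 = 171.931 kN.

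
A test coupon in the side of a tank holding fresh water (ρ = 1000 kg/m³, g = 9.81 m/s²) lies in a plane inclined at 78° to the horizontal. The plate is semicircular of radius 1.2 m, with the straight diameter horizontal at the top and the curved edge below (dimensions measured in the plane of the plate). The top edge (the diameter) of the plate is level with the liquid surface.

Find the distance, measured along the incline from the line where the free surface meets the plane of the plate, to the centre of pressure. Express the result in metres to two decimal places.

γ = ρg = 1000 × 9.81 = 9810 N/m³ = 9.81 kN/m³.
Let θ = 78° be the plate's angle to the horizontal; measure y along the incline from where the plane meets the free surface. Vertical depth h = y·sinθ with sinθ = 0.978148.
The centroid of a semicircle lies 4r/(3π) = 0.509296 m from the diameter, here below the top edge, so y_c = 0.509296 m and h_c = 0.509296 × 0.978148 = 0.498167 m.
A = πr²/2 = π × 1.2²/2 = 2.26195 m².
Resultant F = γ·h_c·A = 9.81 × 0.498167 × 2.26195 = 11.0542 kN.
I_c = (π/8 − 8/(9π))·r⁴ = 0.109757 × 1.2⁴ = 0.227592 m⁴.
Centre of pressure: y_p = y_c + I_c/(y_c·A) = 0.509296 + 0.227592/(0.509296 × 2.26195) = 0.509296 + 0.197562 = 0.706858 m along the plane.

y_p = 0.71 m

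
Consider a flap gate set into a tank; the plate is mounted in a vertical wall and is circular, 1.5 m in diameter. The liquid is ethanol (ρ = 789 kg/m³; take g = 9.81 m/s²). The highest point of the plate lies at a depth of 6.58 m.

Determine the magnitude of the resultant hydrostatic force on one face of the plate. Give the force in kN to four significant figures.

γ = ρg = 789 × 9.81 / 1000 = 7.74009 kN/m³.
The centroid is at the centre, 0.75 m below the top of the plate, so the centroid depth is h_c = 6.58 + 0.75 = 7.33 m.
A = π(0.75)² = 1.76715 m².
Resultant F = γ·h_c·A = 7.74009 × 7.33 × 1.76715 = 100.259 kN.

F ≈ 100.3 kN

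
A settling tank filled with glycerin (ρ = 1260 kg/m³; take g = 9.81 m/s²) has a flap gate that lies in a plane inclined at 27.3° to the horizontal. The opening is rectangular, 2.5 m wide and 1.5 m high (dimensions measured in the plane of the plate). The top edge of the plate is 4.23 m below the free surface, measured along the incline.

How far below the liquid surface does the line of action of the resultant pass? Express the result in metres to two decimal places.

h_p = 2.30 m

γ = ρg = 1260 × 9.81 / 1000 = 12.3606 kN/m³.
Let θ = 27.3° be the plate's angle to the horizontal; measure y along the incline from where the plane meets the free surface. Vertical depth h = y·sinθ with sinθ = 0.458650.
The centroid lies 1.5/2 = 0.75 m below the top edge, so y_c = 4.23 + 0.75 = 4.98 m and h_c = 4.98 × 0.458650 = 2.28408 m.
A = 2.5 × 1.5 = 3.75 m².
Resultant F = γ·h_c·A = 12.3606 × 2.28408 × 3.75 = 105.872 kN.
I_c = b·h³/12 = 2.5 × 1.5³/12 = 0.703125 m⁴.
Centre of pressure: y_p = y_c + I_c/(y_c·A) = 4.98 + 0.703125/(4.98 × 3.75) = 4.98 + 0.0376506 = 5.01765 m along the plane.
Vertically, h_p = y_p·sinθ = 5.01765 × 0.458650 = 2.30135 m.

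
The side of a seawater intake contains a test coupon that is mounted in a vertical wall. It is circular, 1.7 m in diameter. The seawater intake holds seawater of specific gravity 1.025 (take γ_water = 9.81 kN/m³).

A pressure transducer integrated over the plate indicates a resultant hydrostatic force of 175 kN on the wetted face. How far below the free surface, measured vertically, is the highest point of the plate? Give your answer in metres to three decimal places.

d_top ≈ 6.818 m

γ = 1.025 × 9.81 = 10.05525 kN/m³.
A = π(0.85)² = 2.2698 m².
From F = γ·h_c·A, the centroid depth is h_c = 175/(10.05525 × 2.2698) = 7.66757 m.
The centroid is at the centre, 0.85 m below the top of the plate, so the highest point sits at h_top = 7.66757 − 0.85 = 6.81757 m below the surface.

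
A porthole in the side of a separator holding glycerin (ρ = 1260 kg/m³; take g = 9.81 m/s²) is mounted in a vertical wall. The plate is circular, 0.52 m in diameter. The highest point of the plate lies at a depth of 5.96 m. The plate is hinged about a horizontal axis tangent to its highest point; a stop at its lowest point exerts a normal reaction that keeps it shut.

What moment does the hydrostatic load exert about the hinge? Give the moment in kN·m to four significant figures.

γ = ρg = 1260 × 9.81 / 1000 = 12.3606 kN/m³.
The centroid is at the centre, 0.26 m below the top of the plate, so the centroid depth is h_c = 5.96 + 0.26 = 6.22 m.
A = π(0.26)² = 0.212372 m².
Resultant F = γ·h_c·A = 12.3606 × 6.22 × 0.212372 = 16.3278 kN.
I_c = πr⁴/4 = π × 0.26⁴/4 = 0.00358908 m⁴.
Centre of pressure: y_p = y_c + I_c/(y_c·A) = 6.22 + 0.00358908/(6.22 × 0.212372) = 6.22 + 0.00271704 = 6.22272 m along the plane.
The resultant acts 0.26 + 0.00271704 = 0.262717 m (along the plate) below the hinge at the top edge, so the moment about the hinge is M = F × 0.262717 = 16.3278 × 0.262717 = 4.28959 kN·m.

M ≈ 4.290 kN·m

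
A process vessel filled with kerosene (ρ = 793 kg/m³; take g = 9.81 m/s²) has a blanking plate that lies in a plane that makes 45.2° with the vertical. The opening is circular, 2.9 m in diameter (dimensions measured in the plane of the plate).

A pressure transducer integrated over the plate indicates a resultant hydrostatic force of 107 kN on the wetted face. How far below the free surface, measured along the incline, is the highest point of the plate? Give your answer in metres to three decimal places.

γ = ρg = 793 × 9.81 / 1000 = 7.77933 kN/m³.
A = π(1.45)² = 6.6052 m².
From F = γ·h_c·A, the centroid depth is h_c = 107/(7.77933 × 6.6052) = 2.08236 m.
The plate makes 45.2° with the vertical, i.e. θ = 90° − 45.2° = 44.8° to the horizontal. Measuring y along the incline from the free-surface line, vertical depth h = y·sinθ with sinθ = 0.704634.
Along the incline, y_c = h_c/sinθ = 2.08236/0.704634 = 2.95524 m.
The centroid is at the centre, 1.45 m below the top of the plate, so the highest point sits at y_top = 2.95524 − 1.45 = 1.50524 m along the incline.

y_top ≈ 1.505 m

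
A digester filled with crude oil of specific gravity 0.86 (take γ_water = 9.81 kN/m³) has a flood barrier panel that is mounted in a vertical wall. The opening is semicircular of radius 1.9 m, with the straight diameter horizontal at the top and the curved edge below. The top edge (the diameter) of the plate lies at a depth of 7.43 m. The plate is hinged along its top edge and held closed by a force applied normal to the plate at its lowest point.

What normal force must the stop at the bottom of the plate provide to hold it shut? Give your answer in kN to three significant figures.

P ≈ 174 kN

γ = 0.86 × 9.81 = 8.4366 kN/m³.
The centroid of a semicircle lies 4r/(3π) = 0.806385 m from the diameter, here below the top edge, so the centroid depth is h_c = 7.43 + 0.806385 = 8.23639 m.
A = πr²/2 = π × 1.9²/2 = 5.67057 m².
Resultant F = γ·h_c·A = 8.4366 × 8.23639 × 5.67057 = 394.032 kN.
I_c = (π/8 − 8/(9π))·r⁴ = 0.109757 × 1.9⁴ = 1.43036 m⁴.
Centre of pressure: y_p = y_c + I_c/(y_c·A) = 8.23639 + 1.43036/(8.23639 × 5.67057) = 8.23639 + 0.0306254 = 8.26702 m along the plane.
The resultant acts 0.806385 + 0.0306254 = 0.83701 m (along the plate) below the hinge at the top edge, so the moment about the hinge is M = F × 0.83701 = 394.032 × 0.83701 = 329.809 kN·m.
A normal force at the bottom, 1.9 m from the hinge, must supply this moment: P = 329.809/1.9 = 173.584 kN.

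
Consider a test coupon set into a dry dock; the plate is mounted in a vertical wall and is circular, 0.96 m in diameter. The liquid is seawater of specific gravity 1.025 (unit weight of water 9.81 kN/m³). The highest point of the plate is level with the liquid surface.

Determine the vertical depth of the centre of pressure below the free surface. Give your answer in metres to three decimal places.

h_p = 0.600 m

γ = 1.025 × 9.81 = 10.05525 kN/m³.
The centroid is at the centre, 0.48 m below the top of the plate, so the centroid depth is h_c = 0.48 m.
A = π(0.48)² = 0.723823 m².
Resultant F = γ·h_c·A = 10.05525 × 0.48 × 0.723823 = 3.49355 kN.
I_c = πr⁴/4 = π × 0.48⁴/4 = 0.0416922 m⁴.
Centre of pressure: y_p = y_c + I_c/(y_c·A) = 0.48 + 0.0416922/(0.48 × 0.723823) = 0.48 + 0.12 = 0.6 m along the plane.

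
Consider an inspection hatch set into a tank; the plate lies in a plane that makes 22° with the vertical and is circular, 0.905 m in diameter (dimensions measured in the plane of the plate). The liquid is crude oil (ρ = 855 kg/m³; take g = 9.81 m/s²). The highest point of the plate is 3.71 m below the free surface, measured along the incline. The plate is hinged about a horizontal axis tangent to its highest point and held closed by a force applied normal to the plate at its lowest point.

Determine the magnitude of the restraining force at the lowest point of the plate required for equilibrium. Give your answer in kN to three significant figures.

γ = ρg = 855 × 9.81 / 1000 = 8.38755 kN/m³.
The plate makes 22° with the vertical, i.e. θ = 90° − 22° = 68° to the horizontal. Measuring y along the incline from the free-surface line, vertical depth h = y·sinθ with sinθ = 0.927184.
The centroid is at the centre, 0.4525 m below the top of the plate, so y_c = 3.71 + 0.4525 = 4.1625 m and h_c = 4.1625 × 0.927184 = 3.8594 m.
A = π(0.4525)² = 0.643261 m².
Resultant F = γ·h_c·A = 8.38755 × 3.8594 × 0.643261 = 20.8229 kN.
I_c = πr⁴/4 = π × 0.4525⁴/4 = 0.0329279 m⁴.
Centre of pressure: y_p = y_c + I_c/(y_c·A) = 4.1625 + 0.0329279/(4.1625 × 0.643261) = 4.1625 + 0.0122977 = 4.1748 m along the plane.
The resultant acts 0.4525 + 0.0122977 = 0.464798 m (along the plate) below the hinge at the top edge, so the moment about the hinge is M = F × 0.464798 = 20.8229 × 0.464798 = 9.67844 kN·m.
A normal force at the bottom, 0.905 m from the hinge, must supply this moment: P = 9.67844/0.905 = 10.6944 kN.

P ≈ 10.7 kN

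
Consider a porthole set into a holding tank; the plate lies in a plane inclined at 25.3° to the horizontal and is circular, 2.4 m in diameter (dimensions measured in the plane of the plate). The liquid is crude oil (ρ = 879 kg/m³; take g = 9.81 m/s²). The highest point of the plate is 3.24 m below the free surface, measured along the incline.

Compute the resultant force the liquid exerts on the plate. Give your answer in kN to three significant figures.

γ = ρg = 879 × 9.81 / 1000 = 8.62299 kN/m³.
Let θ = 25.3° be the plate's angle to the horizontal; measure y along the incline from where the plane meets the free surface. Vertical depth h = y·sinθ with sinθ = 0.427358.
The centroid is at the centre, 1.2 m below the top of the plate, so y_c = 3.24 + 1.2 = 4.44 m and h_c = 4.44 × 0.427358 = 1.89747 m.
A = π(1.2)² = 4.52389 m².
Resultant F = γ·h_c·A = 8.62299 × 1.89747 × 4.52389 = 74.0193 kN.

F ≈ 74.0 kN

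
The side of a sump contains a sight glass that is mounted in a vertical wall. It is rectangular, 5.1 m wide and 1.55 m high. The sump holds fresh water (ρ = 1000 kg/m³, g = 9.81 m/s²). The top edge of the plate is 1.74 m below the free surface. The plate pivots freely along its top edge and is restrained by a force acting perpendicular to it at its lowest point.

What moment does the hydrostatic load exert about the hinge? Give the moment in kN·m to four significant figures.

γ = ρg = 1000 × 9.81 = 9810 N/m³ = 9.81 kN/m³.
The centroid lies 1.55/2 = 0.775 m below the top edge, so the centroid depth is h_c = 1.74 + 0.775 = 2.515 m.
A = 5.1 × 1.55 = 7.905 m².
Resultant F = γ·h_c·A = 9.81 × 2.515 × 7.905 = 195.033 kN.
I_c = b·h³/12 = 5.1 × 1.55³/12 = 1.58265 m⁴.
Centre of pressure: y_p = y_c + I_c/(y_c·A) = 2.515 + 1.58265/(2.515 × 7.905) = 2.515 + 0.0796059 = 2.59461 m along the plane.
The resultant acts 0.775 + 0.0796059 = 0.854606 m (along the plate) below the hinge at the top edge, so the moment about the hinge is M = F × 0.854606 = 195.033 × 0.854606 = 166.676 kN·m.

M ≈ 166.7 kN·m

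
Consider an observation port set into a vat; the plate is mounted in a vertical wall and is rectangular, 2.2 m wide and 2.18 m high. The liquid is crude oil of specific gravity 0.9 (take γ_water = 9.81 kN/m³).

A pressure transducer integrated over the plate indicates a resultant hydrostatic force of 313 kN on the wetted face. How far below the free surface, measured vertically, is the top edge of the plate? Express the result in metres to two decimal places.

γ = 0.9 × 9.81 = 8.829 kN/m³.
A = 2.2 × 2.18 = 4.796 m².
From F = γ·h_c·A, the centroid depth is h_c = 313/(8.829 × 4.796) = 7.39186 m.
The centroid lies 2.18/2 = 1.09 m below the top edge, so the top edge sits at h_top = 7.39186 − 1.09 = 6.30186 m below the surface.

d_top ≈ 6.30 m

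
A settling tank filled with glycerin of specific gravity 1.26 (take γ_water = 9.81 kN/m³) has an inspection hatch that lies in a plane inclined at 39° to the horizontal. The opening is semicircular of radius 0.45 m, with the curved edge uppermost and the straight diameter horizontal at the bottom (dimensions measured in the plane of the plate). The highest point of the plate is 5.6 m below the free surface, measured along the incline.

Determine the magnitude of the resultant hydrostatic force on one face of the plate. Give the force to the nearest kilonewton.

F ≈ 14 kN

γ = 1.26 × 9.81 = 12.3606 kN/m³.
Let θ = 39° be the plate's angle to the horizontal; measure y along the incline from where the plane meets the free surface. Vertical depth h = y·sinθ with sinθ = 0.629320.
The centroid lies 4r/(3π) = 0.190986 m above the diameter, so r − 4r/(3π) = 0.45 − 0.190986 = 0.259014 m below the topmost point, so y_c = 5.6 + 0.259014 = 5.85901 m and h_c = 5.85901 × 0.629320 = 3.68719 m.
A = πr²/2 = π × 0.45²/2 = 0.318086 m².
Resultant F = γ·h_c·A = 12.3606 × 3.68719 × 0.318086 = 14.497 kN.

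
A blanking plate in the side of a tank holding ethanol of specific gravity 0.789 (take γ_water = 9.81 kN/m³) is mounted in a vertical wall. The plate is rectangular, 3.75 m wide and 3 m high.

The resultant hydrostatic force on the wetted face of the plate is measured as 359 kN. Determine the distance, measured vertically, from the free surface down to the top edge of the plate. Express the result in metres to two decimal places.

γ = 0.789 × 9.81 = 7.74009 kN/m³.
A = 3.75 × 3 = 11.25 m².
From F = γ·h_c·A, the centroid depth is h_c = 359/(7.74009 × 11.25) = 4.12283 m.
The centroid lies 3/2 = 1.5 m below the top edge, so the top edge sits at h_top = 4.12283 − 1.5 = 2.62283 m below the surface.

d_top ≈ 2.62 m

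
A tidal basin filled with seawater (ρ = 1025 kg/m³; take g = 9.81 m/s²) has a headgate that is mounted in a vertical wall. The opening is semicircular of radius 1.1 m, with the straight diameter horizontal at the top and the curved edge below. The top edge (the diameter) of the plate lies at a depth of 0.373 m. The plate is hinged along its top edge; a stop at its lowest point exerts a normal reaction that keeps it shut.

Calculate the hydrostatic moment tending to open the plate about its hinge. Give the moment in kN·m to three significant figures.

M ≈ 9.11 kN·m

γ = ρg = 1025 × 9.81 / 1000 = 10.05525 kN/m³.
The centroid of a semicircle lies 4r/(3π) = 0.466854 m from the diameter, here below the top edge, so the centroid depth is h_c = 0.373 + 0.466854 = 0.839854 m.
A = πr²/2 = π × 1.1²/2 = 1.90066 m².
Resultant F = γ·h_c·A = 10.05525 × 0.839854 × 1.90066 = 16.051 kN.
I_c = (π/8 − 8/(9π))·r⁴ = 0.109757 × 1.1⁴ = 0.160695 m⁴.
Centre of pressure: y_p = y_c + I_c/(y_c·A) = 0.839854 + 0.160695/(0.839854 × 1.90066) = 0.839854 + 0.100669 = 0.940523 m along the plane.
The resultant acts 0.466854 + 0.100669 = 0.567523 m (along the plate) below the hinge at the top edge, so the moment about the hinge is M = F × 0.567523 = 16.051 × 0.567523 = 9.10931 kN·m.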